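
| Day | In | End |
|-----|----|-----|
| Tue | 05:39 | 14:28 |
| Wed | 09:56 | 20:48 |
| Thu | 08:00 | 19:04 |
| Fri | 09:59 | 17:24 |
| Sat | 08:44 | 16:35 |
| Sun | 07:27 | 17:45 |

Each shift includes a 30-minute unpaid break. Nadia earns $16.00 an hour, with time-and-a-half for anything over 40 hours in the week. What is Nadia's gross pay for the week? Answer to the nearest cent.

Tue: 05:39–14:28 = 8 h 49 min; less 30 min break → 8 h 19 min
Wed: 09:56–20:48 = 10 h 52 min; less 30 min break → 10 h 22 min
Thu: 08:00–19:04 = 11 h 4 min; less 30 min break → 10 h 34 min
Fri: 09:59–17:24 = 7 h 25 min; less 30 min break → 6 h 55 min
Sat: 08:44–16:35 = 7 h 51 min; less 30 min break → 7 h 21 min
Sun: 07:27–17:45 = 10 h 18 min; less 30 min break → 9 h 48 min
Total worked: 53 h 19 min = 3199 min.
Regular 40 h 0 min = 2400 min at $16.00/h; overtime 13 h 19 min = 799 min at $24.00/h.
Pay = (2400 × $16.00 + 799 × $24.00) ÷ 60 = $959.60.

$959.60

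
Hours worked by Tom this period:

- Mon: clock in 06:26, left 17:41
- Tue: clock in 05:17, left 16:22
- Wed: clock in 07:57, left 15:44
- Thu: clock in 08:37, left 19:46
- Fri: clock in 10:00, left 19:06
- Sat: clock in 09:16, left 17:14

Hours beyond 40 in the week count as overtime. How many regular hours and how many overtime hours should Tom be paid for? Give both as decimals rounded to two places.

Regular 40.00 hours, overtime 18.33 hours

Mon: 06:26–17:41 = 11 h 15 min
Tue: 05:17–16:22 = 11 h 5 min
Wed: 07:57–15:44 = 7 h 47 min
Thu: 08:37–19:46 = 11 h 9 min
Fri: 10:00–19:06 = 9 h 6 min
Sat: 09:16–17:14 = 7 h 58 min
Total worked: 58 h 20 min = 58.33 h.
Threshold 40 h → overtime 18 h 20 min, regular 40 h 0 min.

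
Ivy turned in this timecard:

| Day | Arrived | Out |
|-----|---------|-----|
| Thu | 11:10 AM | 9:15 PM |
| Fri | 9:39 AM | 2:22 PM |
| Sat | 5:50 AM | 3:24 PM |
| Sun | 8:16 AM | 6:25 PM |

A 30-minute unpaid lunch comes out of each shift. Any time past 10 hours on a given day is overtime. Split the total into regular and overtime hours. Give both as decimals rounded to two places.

Thu: 11:10 AM–9:15 PM = 10 h 5 min; less 30 min break → 9 h 35 min
Fri: 9:39 AM–2:22 PM = 4 h 43 min; less 30 min break → 4 h 13 min
Sat: 5:50 AM–3:24 PM = 9 h 34 min; less 30 min break → 9 h 4 min
Sun: 8:16 AM–6:25 PM = 10 h 9 min; less 30 min break → 9 h 39 min
Thu reg 9 h 35 min / OT 0 h 0 min; Fri reg 4 h 13 min / OT 0 h 0 min; Sat reg 9 h 4 min / OT 0 h 0 min; Sun reg 9 h 39 min / OT 0 h 0 min.
Totals: regular 32 h 31 min, overtime 0 h 0 min.

Regular 32.52 hours, overtime 0.00 hours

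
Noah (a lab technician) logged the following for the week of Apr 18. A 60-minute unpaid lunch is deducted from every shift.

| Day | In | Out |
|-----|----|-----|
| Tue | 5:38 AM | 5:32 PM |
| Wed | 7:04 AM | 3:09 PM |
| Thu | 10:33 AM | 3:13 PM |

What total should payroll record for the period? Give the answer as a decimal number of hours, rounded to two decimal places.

21.65 hours

Tue: 5:38 AM–5:32 PM = 11 h 54 min; less 60 min break → 10 h 54 min
Wed: 7:04 AM–3:09 PM = 8 h 5 min; less 60 min break → 7 h 5 min
Thu: 10:33 AM–3:13 PM = 4 h 40 min; less 60 min break → 3 h 40 min
Total: 10 h 54 min + 7 h 5 min + 3 h 40 min = 21 h 39 min.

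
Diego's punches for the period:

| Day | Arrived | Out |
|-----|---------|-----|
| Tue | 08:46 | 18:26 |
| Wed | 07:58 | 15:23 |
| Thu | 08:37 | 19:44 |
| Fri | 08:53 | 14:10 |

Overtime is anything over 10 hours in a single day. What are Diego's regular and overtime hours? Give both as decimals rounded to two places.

Tue: 08:46–18:26 = 9 h 40 min
Wed: 07:58–15:23 = 7 h 25 min
Thu: 08:37–19:44 = 11 h 7 min
Fri: 08:53–14:10 = 5 h 17 min
Tue reg 9 h 40 min / OT 0 h 0 min; Wed reg 7 h 25 min / OT 0 h 0 min; Thu reg 10 h 0 min / OT 1 h 7 min; Fri reg 5 h 17 min / OT 0 h 0 min.
Totals: regular 32 h 22 min, overtime 1 h 7 min.

Regular 32.37 hours, overtime 1.12 hours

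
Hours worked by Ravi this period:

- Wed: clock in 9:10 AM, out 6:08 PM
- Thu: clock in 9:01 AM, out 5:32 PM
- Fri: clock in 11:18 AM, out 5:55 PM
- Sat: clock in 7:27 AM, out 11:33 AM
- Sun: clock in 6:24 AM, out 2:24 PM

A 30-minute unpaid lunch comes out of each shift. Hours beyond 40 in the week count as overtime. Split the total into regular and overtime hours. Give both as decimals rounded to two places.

Regular 33.70 hours, overtime 0.00 hours

Wed: 9:10 AM–6:08 PM = 8 h 58 min; less 30 min break → 8 h 28 min
Thu: 9:01 AM–5:32 PM = 8 h 31 min; less 30 min break → 8 h 1 min
Fri: 11:18 AM–5:55 PM = 6 h 37 min; less 30 min break → 6 h 7 min
Sat: 7:27 AM–11:33 AM = 4 h 6 min; less 30 min break → 3 h 36 min
Sun: 6:24 AM–2:24 PM = 8 h 0 min; less 30 min break → 7 h 30 min
Total worked: 33 h 42 min = 33.70 h.
Threshold 40 h → overtime 0 h 0 min, regular 33 h 42 min.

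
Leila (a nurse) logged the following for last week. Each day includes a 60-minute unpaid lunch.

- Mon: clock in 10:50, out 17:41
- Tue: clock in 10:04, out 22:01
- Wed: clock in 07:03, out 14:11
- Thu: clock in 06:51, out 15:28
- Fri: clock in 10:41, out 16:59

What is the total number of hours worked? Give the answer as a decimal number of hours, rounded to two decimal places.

35.85 hours

Mon: 10:50–17:41 = 6 h 51 min; less 60 min break → 5 h 51 min
Tue: 10:04–22:01 = 11 h 57 min; less 60 min break → 10 h 57 min
Wed: 07:03–14:11 = 7 h 8 min; less 60 min break → 6 h 8 min
Thu: 06:51–15:28 = 8 h 37 min; less 60 min break → 7 h 37 min
Fri: 10:41–16:59 = 6 h 18 min; less 60 min break → 5 h 18 min
Total: 5 h 51 min + 10 h 57 min + 6 h 8 min + 7 h 37 min + 5 h 18 min = 35 h 51 min.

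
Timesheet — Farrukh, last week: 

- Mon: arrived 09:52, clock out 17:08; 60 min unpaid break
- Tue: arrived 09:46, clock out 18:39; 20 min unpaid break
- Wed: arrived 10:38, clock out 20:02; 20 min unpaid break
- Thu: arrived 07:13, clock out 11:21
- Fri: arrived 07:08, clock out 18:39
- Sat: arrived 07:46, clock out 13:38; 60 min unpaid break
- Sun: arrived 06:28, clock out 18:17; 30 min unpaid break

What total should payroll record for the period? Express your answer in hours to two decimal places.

Mon: 09:52–17:08 = 7 h 16 min; less 60 min break → 6 h 16 min
Tue: 09:46–18:39 = 8 h 53 min; less 20 min break → 8 h 33 min
Wed: 10:38–20:02 = 9 h 24 min; less 20 min break → 9 h 4 min
Thu: 07:13–11:21 = 4 h 8 min
Fri: 07:08–18:39 = 11 h 31 min
Sat: 07:46–13:38 = 5 h 52 min; less 60 min break → 4 h 52 min
Sun: 06:28–18:17 = 11 h 49 min; less 30 min break → 11 h 19 min
Total: 6 h 16 min + 8 h 33 min + 9 h 4 min + 4 h 8 min + 11 h 31 min + 4 h 52 min + 11 h 19 min = 55 h 43 min.

55.72 hours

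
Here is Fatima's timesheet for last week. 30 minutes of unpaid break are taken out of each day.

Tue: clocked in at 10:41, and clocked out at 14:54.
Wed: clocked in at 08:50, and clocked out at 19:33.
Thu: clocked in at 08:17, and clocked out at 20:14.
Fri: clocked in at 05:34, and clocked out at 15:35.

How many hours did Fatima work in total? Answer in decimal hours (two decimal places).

Tue: 10:41–14:54 = 4 h 13 min; less 30 min break → 3 h 43 min
Wed: 08:50–19:33 = 10 h 43 min; less 30 min break → 10 h 13 min
Thu: 08:17–20:14 = 11 h 57 min; less 30 min break → 11 h 27 min
Fri: 05:34–15:35 = 10 h 1 min; less 30 min break → 9 h 31 min
Total: 3 h 43 min + 10 h 13 min + 11 h 27 min + 9 h 31 min = 34 h 54 min.

34.90 hours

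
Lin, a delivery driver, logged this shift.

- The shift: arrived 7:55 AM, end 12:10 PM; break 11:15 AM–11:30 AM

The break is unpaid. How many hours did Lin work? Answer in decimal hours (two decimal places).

4.00 hours

The shift: 7:55 AM–12:10 PM = 4 h 15 min; less 15 min break → 4 h 0 min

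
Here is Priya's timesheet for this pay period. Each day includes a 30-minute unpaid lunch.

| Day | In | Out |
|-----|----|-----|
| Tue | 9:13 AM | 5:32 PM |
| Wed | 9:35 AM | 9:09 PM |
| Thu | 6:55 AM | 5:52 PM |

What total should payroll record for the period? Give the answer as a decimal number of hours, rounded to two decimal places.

29.33 hours

Tue: 9:13 AM–5:32 PM = 8 h 19 min; less 30 min break → 7 h 49 min
Wed: 9:35 AM–9:09 PM = 11 h 34 min; less 30 min break → 11 h 4 min
Thu: 6:55 AM–5:52 PM = 10 h 57 min; less 30 min break → 10 h 27 min
Total: 7 h 49 min + 11 h 4 min + 10 h 27 min = 29 h 20 min.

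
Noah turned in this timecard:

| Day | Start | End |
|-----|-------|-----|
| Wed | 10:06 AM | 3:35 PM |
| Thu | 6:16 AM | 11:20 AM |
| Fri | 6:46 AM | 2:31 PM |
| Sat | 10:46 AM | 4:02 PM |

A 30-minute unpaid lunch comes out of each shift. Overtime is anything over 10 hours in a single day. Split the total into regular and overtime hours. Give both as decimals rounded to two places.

Wed: 10:06 AM–3:35 PM = 5 h 29 min; less 30 min break → 4 h 59 min
Thu: 6:16 AM–11:20 AM = 5 h 4 min; less 30 min break → 4 h 34 min
Fri: 6:46 AM–2:31 PM = 7 h 45 min; less 30 min break → 7 h 15 min
Sat: 10:46 AM–4:02 PM = 5 h 16 min; less 30 min break → 4 h 46 min
Wed reg 4 h 59 min / OT 0 h 0 min; Thu reg 4 h 34 min / OT 0 h 0 min; Fri reg 7 h 15 min / OT 0 h 0 min; Sat reg 4 h 46 min / OT 0 h 0 min.
Totals: regular 21 h 34 min, overtime 0 h 0 min.

Regular 21.57 hours, overtime 0.00 hours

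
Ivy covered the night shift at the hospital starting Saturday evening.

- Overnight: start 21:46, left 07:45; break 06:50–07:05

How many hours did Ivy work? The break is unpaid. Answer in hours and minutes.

9 h 44 min

Overnight: 21:46 → midnight = 2 h 14 min; midnight → 07:45 = 7 h 45 min; span 9 h 59 min; less 15 min break → 9 h 44 min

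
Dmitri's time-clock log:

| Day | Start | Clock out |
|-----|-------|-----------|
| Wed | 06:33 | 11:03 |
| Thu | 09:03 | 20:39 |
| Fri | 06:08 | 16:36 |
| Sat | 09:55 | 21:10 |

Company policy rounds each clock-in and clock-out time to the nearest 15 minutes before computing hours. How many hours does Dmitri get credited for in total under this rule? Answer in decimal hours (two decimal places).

37.75 hours

Wed: in 06:33→06:30, out 11:03→11:00; 4 h 30 min
Thu: in 09:03→09:00, out 20:39→20:45; 11 h 45 min
Fri: in 06:08→06:15, out 16:36→16:30; 10 h 15 min
Sat: in 09:55→10:00, out 21:10→21:15; 11 h 15 min
Total credited: 37 h 45 min.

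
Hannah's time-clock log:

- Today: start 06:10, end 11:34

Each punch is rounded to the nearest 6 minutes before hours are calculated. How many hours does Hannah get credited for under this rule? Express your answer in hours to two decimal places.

Today: in 06:10→06:12, out 11:34→11:36; 5 h 24 min

5.40 hours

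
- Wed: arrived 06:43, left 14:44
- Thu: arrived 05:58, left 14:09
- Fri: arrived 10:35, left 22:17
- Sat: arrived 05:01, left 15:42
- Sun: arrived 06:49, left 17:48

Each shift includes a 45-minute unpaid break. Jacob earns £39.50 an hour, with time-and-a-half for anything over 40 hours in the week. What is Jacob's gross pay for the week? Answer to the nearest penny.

Wed: 06:43–14:44 = 8 h 1 min; less 45 min break → 7 h 16 min
Thu: 05:58–14:09 = 8 h 11 min; less 45 min break → 7 h 26 min
Fri: 10:35–22:17 = 11 h 42 min; less 45 min break → 10 h 57 min
Sat: 05:01–15:42 = 10 h 41 min; less 45 min break → 9 h 56 min
Sun: 06:49–17:48 = 10 h 59 min; less 45 min break → 10 h 14 min
Total worked: 45 h 49 min = 2749 min.
Regular 40 h 0 min = 2400 min at £39.50/h; overtime 5 h 49 min = 349 min at £59.25/h.
Pay = (2400 × £39.50 + 349 × £59.25) ÷ 60 = £1924.64.

£1924.64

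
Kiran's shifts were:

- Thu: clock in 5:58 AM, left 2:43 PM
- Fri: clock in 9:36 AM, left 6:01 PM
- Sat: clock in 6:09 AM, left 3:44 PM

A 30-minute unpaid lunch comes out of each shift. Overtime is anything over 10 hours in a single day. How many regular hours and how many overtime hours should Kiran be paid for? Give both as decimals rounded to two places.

Thu: 5:58 AM–2:43 PM = 8 h 45 min; less 30 min break → 8 h 15 min
Fri: 9:36 AM–6:01 PM = 8 h 25 min; less 30 min break → 7 h 55 min
Sat: 6:09 AM–3:44 PM = 9 h 35 min; less 30 min break → 9 h 5 min
Thu reg 8 h 15 min / OT 0 h 0 min; Fri reg 7 h 55 min / OT 0 h 0 min; Sat reg 9 h 5 min / OT 0 h 0 min.
Totals: regular 25 h 15 min, overtime 0 h 0 min.

Regular 25.25 hours, overtime 0.00 hours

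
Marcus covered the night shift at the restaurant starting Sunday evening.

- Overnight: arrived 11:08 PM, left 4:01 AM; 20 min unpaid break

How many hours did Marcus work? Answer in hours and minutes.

4 h 33 min

Overnight: 11:08 PM → midnight = 0 h 52 min; midnight → 4:01 AM = 4 h 1 min; span 4 h 53 min; less 20 min break → 4 h 33 min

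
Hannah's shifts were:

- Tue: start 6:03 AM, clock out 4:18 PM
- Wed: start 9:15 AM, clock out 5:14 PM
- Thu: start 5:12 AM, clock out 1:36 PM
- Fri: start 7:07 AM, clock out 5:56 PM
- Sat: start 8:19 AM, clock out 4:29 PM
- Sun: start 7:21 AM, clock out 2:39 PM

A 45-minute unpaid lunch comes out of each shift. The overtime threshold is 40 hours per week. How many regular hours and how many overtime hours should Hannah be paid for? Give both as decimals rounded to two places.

Regular 40.00 hours, overtime 8.42 hours

Tue: 6:03 AM–4:18 PM = 10 h 15 min; less 45 min break → 9 h 30 min
Wed: 9:15 AM–5:14 PM = 7 h 59 min; less 45 min break → 7 h 14 min
Thu: 5:12 AM–1:36 PM = 8 h 24 min; less 45 min break → 7 h 39 min
Fri: 7:07 AM–5:56 PM = 10 h 49 min; less 45 min break → 10 h 4 min
Sat: 8:19 AM–4:29 PM = 8 h 10 min; less 45 min break → 7 h 25 min
Sun: 7:21 AM–2:39 PM = 7 h 18 min; less 45 min break → 6 h 33 min
Total worked: 48 h 25 min = 48.42 h.
Threshold 40 h → overtime 8 h 25 min, regular 40 h 0 min.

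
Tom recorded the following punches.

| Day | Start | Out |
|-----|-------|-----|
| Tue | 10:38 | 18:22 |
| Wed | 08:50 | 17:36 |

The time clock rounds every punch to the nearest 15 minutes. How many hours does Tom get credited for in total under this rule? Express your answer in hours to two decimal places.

Tue: in 10:38→10:45, out 18:22→18:15; 7 h 30 min
Wed: in 08:50→08:45, out 17:36→17:30; 8 h 45 min
Total credited: 16 h 15 min.

16.25 hours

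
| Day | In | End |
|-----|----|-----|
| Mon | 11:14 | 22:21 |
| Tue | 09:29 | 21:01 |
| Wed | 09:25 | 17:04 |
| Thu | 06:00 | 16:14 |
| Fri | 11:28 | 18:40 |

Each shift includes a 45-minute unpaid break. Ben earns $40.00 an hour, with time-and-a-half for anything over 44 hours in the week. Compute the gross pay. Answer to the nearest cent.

Mon: 11:14–22:21 = 11 h 7 min; less 45 min break → 10 h 22 min
Tue: 09:29–21:01 = 11 h 32 min; less 45 min break → 10 h 47 min
Wed: 09:25–17:04 = 7 h 39 min; less 45 min break → 6 h 54 min
Thu: 06:00–16:14 = 10 h 14 min; less 45 min break → 9 h 29 min
Fri: 11:28–18:40 = 7 h 12 min; less 45 min break → 6 h 27 min
Total worked: 43 h 59 min = 2639 min.
Regular 43 h 59 min = 2639 min at $40.00/h; overtime 0 h 0 min = 0 min at $60.00/h.
Pay = (2639 × $40.00 + 0 × $60.00) ÷ 60 = $1759.33.

$1759.33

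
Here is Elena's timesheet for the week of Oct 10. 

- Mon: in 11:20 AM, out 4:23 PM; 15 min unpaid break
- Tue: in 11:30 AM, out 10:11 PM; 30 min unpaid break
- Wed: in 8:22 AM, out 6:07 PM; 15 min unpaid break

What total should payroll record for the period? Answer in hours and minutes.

Mon: 11:20 AM–4:23 PM = 5 h 3 min; less 15 min break → 4 h 48 min
Tue: 11:30 AM–10:11 PM = 10 h 41 min; less 30 min break → 10 h 11 min
Wed: 8:22 AM–6:07 PM = 9 h 45 min; less 15 min break → 9 h 30 min
Total: 4 h 48 min + 10 h 11 min + 9 h 30 min = 24 h 29 min.

24 h 29 min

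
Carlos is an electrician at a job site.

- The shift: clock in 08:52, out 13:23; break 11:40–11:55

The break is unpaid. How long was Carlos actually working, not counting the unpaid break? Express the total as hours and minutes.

The shift: 08:52–13:23 = 4 h 31 min; less 15 min break → 4 h 16 min

4 h 16 min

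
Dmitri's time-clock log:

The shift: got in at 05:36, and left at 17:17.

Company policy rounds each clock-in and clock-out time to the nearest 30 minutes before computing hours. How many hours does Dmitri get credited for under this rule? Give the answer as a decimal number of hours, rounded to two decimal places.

12.00 hours

The shift: in 05:36→05:30, out 17:17→17:30; 12 h 0 min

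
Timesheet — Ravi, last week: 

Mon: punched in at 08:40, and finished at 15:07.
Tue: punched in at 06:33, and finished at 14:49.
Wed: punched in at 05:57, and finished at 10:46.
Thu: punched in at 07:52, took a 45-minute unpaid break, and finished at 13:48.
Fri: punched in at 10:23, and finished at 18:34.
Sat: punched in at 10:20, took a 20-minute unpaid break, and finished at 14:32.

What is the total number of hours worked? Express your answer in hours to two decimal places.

Mon: 08:40–15:07 = 6 h 27 min
Tue: 06:33–14:49 = 8 h 16 min
Wed: 05:57–10:46 = 4 h 49 min
Thu: 07:52–13:48 = 5 h 56 min; less 45 min break → 5 h 11 min
Fri: 10:23–18:34 = 8 h 11 min
Sat: 10:20–14:32 = 4 h 12 min; less 20 min break → 3 h 52 min
Total: 6 h 27 min + 8 h 16 min + 4 h 49 min + 5 h 11 min + 8 h 11 min + 3 h 52 min = 36 h 46 min.

36.77 hours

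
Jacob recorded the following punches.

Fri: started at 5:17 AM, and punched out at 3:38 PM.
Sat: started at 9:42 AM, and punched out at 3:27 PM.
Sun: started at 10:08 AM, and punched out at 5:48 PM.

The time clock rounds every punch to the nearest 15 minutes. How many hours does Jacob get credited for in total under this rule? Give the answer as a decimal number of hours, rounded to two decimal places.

23.75 hours

Fri: in 5:17 AM→5:15 AM, out 3:38 PM→3:45 PM; 10 h 30 min
Sat: in 9:42 AM→9:45 AM, out 3:27 PM→3:30 PM; 5 h 45 min
Sun: in 10:08 AM→10:15 AM, out 5:48 PM→5:45 PM; 7 h 30 min
Total credited: 23 h 45 min.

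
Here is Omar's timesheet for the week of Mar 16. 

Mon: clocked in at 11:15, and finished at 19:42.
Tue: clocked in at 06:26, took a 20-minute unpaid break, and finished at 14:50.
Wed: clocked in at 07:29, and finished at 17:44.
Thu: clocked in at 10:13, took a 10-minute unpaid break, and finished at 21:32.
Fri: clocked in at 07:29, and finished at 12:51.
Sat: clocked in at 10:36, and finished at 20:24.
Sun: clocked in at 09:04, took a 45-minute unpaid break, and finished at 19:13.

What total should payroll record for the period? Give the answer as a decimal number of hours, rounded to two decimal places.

Mon: 11:15–19:42 = 8 h 27 min
Tue: 06:26–14:50 = 8 h 24 min; less 20 min break → 8 h 4 min
Wed: 07:29–17:44 = 10 h 15 min
Thu: 10:13–21:32 = 11 h 19 min; less 10 min break → 11 h 9 min
Fri: 07:29–12:51 = 5 h 22 min
Sat: 10:36–20:24 = 9 h 48 min
Sun: 09:04–19:13 = 10 h 9 min; less 45 min break → 9 h 24 min
Total: 8 h 27 min + 8 h 4 min + 10 h 15 min + 11 h 9 min + 5 h 22 min + 9 h 48 min + 9 h 24 min = 62 h 29 min.

62.48 hours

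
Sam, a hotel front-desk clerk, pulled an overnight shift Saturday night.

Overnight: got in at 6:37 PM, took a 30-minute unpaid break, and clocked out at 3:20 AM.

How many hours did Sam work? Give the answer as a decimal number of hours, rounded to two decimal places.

Overnight: 6:37 PM → midnight = 5 h 23 min; midnight → 3:20 AM = 3 h 20 min; span 8 h 43 min; less 30 min break → 8 h 13 min

8.22 hours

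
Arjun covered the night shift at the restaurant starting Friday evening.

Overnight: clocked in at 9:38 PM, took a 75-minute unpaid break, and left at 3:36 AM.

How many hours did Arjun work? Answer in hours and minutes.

Overnight: 9:38 PM → midnight = 2 h 22 min; midnight → 3:36 AM = 3 h 36 min; span 5 h 58 min; less 75 min break → 4 h 43 min

4 h 43 min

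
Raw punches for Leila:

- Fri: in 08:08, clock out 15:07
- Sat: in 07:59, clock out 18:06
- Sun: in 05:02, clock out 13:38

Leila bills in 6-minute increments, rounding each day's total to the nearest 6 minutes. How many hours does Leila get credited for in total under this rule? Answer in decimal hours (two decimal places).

Fri: 08:08–15:07 = 6 h 59 min → rounds to 7 h 0 min
Sat: 07:59–18:06 = 10 h 7 min → rounds to 10 h 6 min
Sun: 05:02–13:38 = 8 h 36 min → rounds to 8 h 36 min
Total credited: 25 h 42 min.

25.70 hours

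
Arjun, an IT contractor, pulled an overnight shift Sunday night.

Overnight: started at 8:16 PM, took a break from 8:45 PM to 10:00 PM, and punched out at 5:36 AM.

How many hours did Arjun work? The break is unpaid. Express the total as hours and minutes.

Overnight: 8:16 PM → midnight = 3 h 44 min; midnight → 5:36 AM = 5 h 36 min; span 9 h 20 min; less 75 min break → 8 h 5 min

8 h 5 min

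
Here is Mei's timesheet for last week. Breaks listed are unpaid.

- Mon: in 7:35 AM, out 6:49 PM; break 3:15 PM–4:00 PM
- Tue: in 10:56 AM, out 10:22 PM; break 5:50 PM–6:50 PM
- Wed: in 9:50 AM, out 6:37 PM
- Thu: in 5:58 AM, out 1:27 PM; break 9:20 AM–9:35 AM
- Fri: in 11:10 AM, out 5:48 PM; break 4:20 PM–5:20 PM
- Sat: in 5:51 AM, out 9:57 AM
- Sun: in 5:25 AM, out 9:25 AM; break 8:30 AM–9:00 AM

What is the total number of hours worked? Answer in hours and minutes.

50 h 10 min

Mon: 7:35 AM–6:49 PM = 11 h 14 min; less 45 min break → 10 h 29 min
Tue: 10:56 AM–10:22 PM = 11 h 26 min; less 60 min break → 10 h 26 min
Wed: 9:50 AM–6:37 PM = 8 h 47 min
Thu: 5:58 AM–1:27 PM = 7 h 29 min; less 15 min break → 7 h 14 min
Fri: 11:10 AM–5:48 PM = 6 h 38 min; less 60 min break → 5 h 38 min
Sat: 5:51 AM–9:57 AM = 4 h 6 min
Sun: 5:25 AM–9:25 AM = 4 h 0 min; less 30 min break → 3 h 30 min
Total: 10 h 29 min + 10 h 26 min + 8 h 47 min + 7 h 14 min + 5 h 38 min + 4 h 6 min + 3 h 30 min = 50 h 10 min.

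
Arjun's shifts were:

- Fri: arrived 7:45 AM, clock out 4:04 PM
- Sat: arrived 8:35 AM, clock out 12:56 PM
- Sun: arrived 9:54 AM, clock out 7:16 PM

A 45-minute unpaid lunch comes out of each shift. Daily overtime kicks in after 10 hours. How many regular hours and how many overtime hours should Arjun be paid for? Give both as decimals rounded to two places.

Regular 19.78 hours, overtime 0.00 hours

Fri: 7:45 AM–4:04 PM = 8 h 19 min; less 45 min break → 7 h 34 min
Sat: 8:35 AM–12:56 PM = 4 h 21 min; less 45 min break → 3 h 36 min
Sun: 9:54 AM–7:16 PM = 9 h 22 min; less 45 min break → 8 h 37 min
Fri reg 7 h 34 min / OT 0 h 0 min; Sat reg 3 h 36 min / OT 0 h 0 min; Sun reg 8 h 37 min / OT 0 h 0 min.
Totals: regular 19 h 47 min, overtime 0 h 0 min.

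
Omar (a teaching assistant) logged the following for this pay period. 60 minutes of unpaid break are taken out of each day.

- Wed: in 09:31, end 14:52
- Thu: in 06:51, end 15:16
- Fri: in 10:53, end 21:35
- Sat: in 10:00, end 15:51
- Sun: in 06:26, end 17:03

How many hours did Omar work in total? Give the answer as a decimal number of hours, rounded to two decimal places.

Wed: 09:31–14:52 = 5 h 21 min; less 60 min break → 4 h 21 min
Thu: 06:51–15:16 = 8 h 25 min; less 60 min break → 7 h 25 min
Fri: 10:53–21:35 = 10 h 42 min; less 60 min break → 9 h 42 min
Sat: 10:00–15:51 = 5 h 51 min; less 60 min break → 4 h 51 min
Sun: 06:26–17:03 = 10 h 37 min; less 60 min break → 9 h 37 min
Total: 4 h 21 min + 7 h 25 min + 9 h 42 min + 4 h 51 min + 9 h 37 min = 35 h 56 min.

35.93 hours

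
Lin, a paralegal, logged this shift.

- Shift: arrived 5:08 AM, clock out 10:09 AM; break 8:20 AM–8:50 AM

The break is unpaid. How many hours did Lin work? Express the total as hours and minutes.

Shift: 5:08 AM–10:09 AM = 5 h 1 min; less 30 min break → 4 h 31 min

4 h 31 min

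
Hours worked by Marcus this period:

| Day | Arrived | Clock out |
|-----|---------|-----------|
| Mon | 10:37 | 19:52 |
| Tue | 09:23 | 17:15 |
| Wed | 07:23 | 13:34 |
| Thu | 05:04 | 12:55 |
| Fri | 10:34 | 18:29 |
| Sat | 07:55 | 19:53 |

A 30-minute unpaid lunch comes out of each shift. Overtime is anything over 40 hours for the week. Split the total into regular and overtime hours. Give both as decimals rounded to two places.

Mon: 10:37–19:52 = 9 h 15 min; less 30 min break → 8 h 45 min
Tue: 09:23–17:15 = 7 h 52 min; less 30 min break → 7 h 22 min
Wed: 07:23–13:34 = 6 h 11 min; less 30 min break → 5 h 41 min
Thu: 05:04–12:55 = 7 h 51 min; less 30 min break → 7 h 21 min
Fri: 10:34–18:29 = 7 h 55 min; less 30 min break → 7 h 25 min
Sat: 07:55–19:53 = 11 h 58 min; less 30 min break → 11 h 28 min
Total worked: 48 h 2 min = 48.03 h.
Threshold 40 h → overtime 8 h 2 min, regular 40 h 0 min.

Regular 40.00 hours, overtime 8.03 hours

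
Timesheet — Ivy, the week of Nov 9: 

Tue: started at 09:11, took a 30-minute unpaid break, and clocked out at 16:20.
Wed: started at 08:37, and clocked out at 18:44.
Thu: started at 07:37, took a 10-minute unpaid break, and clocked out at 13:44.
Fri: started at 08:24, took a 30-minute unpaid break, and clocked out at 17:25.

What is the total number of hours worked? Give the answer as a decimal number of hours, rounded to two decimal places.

31.23 hours

Tue: 09:11–16:20 = 7 h 9 min; less 30 min break → 6 h 39 min
Wed: 08:37–18:44 = 10 h 7 min
Thu: 07:37–13:44 = 6 h 7 min; less 10 min break → 5 h 57 min
Fri: 08:24–17:25 = 9 h 1 min; less 30 min break → 8 h 31 min
Total: 6 h 39 min + 10 h 7 min + 5 h 57 min + 8 h 31 min = 31 h 14 min.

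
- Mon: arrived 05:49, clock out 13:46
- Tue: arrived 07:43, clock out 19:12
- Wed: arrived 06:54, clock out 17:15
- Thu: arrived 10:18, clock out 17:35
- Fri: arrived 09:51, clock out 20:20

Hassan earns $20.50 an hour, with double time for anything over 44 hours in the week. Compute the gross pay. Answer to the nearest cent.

$1047.55

Mon: 05:49–13:46 = 7 h 57 min
Tue: 07:43–19:12 = 11 h 29 min
Wed: 06:54–17:15 = 10 h 21 min
Thu: 10:18–17:35 = 7 h 17 min
Fri: 09:51–20:20 = 10 h 29 min
Total worked: 47 h 33 min = 2853 min.
Regular 44 h 0 min = 2640 min at $20.50/h; overtime 3 h 33 min = 213 min at $41.00/h.
Pay = (2640 × $20.50 + 213 × $41.00) ÷ 60 = $1047.55.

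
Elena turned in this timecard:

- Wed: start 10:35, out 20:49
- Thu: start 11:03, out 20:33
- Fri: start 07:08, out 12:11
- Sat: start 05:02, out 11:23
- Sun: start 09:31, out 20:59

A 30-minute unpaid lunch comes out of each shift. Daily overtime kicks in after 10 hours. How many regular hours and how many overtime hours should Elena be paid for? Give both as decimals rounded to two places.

Regular 39.13 hours, overtime 0.97 hours

Wed: 10:35–20:49 = 10 h 14 min; less 30 min break → 9 h 44 min
Thu: 11:03–20:33 = 9 h 30 min; less 30 min break → 9 h 0 min
Fri: 07:08–12:11 = 5 h 3 min; less 30 min break → 4 h 33 min
Sat: 05:02–11:23 = 6 h 21 min; less 30 min break → 5 h 51 min
Sun: 09:31–20:59 = 11 h 28 min; less 30 min break → 10 h 58 min
Wed reg 9 h 44 min / OT 0 h 0 min; Thu reg 9 h 0 min / OT 0 h 0 min; Fri reg 4 h 33 min / OT 0 h 0 min; Sat reg 5 h 51 min / OT 0 h 0 min; Sun reg 10 h 0 min / OT 0 h 58 min.
Totals: regular 39 h 8 min, overtime 0 h 58 min.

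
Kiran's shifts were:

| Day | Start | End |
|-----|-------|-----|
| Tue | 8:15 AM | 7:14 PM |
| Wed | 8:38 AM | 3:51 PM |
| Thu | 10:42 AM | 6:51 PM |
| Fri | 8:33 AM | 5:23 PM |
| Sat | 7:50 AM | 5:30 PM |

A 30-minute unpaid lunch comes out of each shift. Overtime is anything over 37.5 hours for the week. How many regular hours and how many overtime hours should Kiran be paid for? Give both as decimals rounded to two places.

Tue: 8:15 AM–7:14 PM = 10 h 59 min; less 30 min break → 10 h 29 min
Wed: 8:38 AM–3:51 PM = 7 h 13 min; less 30 min break → 6 h 43 min
Thu: 10:42 AM–6:51 PM = 8 h 9 min; less 30 min break → 7 h 39 min
Fri: 8:33 AM–5:23 PM = 8 h 50 min; less 30 min break → 8 h 20 min
Sat: 7:50 AM–5:30 PM = 9 h 40 min; less 30 min break → 9 h 10 min
Total worked: 42 h 21 min = 42.35 h.
Threshold 37.5 h → overtime 4 h 51 min, regular 37 h 30 min.

Regular 37.50 hours, overtime 4.85 hours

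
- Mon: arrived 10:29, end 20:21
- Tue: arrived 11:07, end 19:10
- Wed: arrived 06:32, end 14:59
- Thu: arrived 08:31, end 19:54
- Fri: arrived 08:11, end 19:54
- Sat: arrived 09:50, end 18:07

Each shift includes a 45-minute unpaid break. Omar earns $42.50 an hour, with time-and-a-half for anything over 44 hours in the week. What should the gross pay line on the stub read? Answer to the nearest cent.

Mon: 10:29–20:21 = 9 h 52 min; less 45 min break → 9 h 7 min
Tue: 11:07–19:10 = 8 h 3 min; less 45 min break → 7 h 18 min
Wed: 06:32–14:59 = 8 h 27 min; less 45 min break → 7 h 42 min
Thu: 08:31–19:54 = 11 h 23 min; less 45 min break → 10 h 38 min
Fri: 08:11–19:54 = 11 h 43 min; less 45 min break → 10 h 58 min
Sat: 09:50–18:07 = 8 h 17 min; less 45 min break → 7 h 32 min
Total worked: 53 h 15 min = 3195 min.
Regular 44 h 0 min = 2640 min at $42.50/h; overtime 9 h 15 min = 555 min at $63.75/h.
Pay = (2640 × $42.50 + 555 × $63.75) ÷ 60 = $2459.69.

$2459.69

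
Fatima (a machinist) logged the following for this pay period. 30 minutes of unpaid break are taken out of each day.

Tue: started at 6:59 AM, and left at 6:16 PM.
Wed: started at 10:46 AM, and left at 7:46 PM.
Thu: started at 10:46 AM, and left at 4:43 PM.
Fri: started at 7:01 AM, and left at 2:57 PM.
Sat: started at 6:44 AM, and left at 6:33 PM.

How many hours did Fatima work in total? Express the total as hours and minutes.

43 h 29 min

Tue: 6:59 AM–6:16 PM = 11 h 17 min; less 30 min break → 10 h 47 min
Wed: 10:46 AM–7:46 PM = 9 h 0 min; less 30 min break → 8 h 30 min
Thu: 10:46 AM–4:43 PM = 5 h 57 min; less 30 min break → 5 h 27 min
Fri: 7:01 AM–2:57 PM = 7 h 56 min; less 30 min break → 7 h 26 min
Sat: 6:44 AM–6:33 PM = 11 h 49 min; less 30 min break → 11 h 19 min
Total: 10 h 47 min + 8 h 30 min + 5 h 27 min + 7 h 26 min + 11 h 19 min = 43 h 29 min.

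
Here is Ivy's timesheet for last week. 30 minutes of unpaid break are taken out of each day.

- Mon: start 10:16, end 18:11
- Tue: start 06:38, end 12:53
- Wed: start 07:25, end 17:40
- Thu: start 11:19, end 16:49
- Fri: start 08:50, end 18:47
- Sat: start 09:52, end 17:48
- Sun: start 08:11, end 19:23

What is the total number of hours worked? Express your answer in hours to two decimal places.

55.50 hours

Mon: 10:16–18:11 = 7 h 55 min; less 30 min break → 7 h 25 min
Tue: 06:38–12:53 = 6 h 15 min; less 30 min break → 5 h 45 min
Wed: 07:25–17:40 = 10 h 15 min; less 30 min break → 9 h 45 min
Thu: 11:19–16:49 = 5 h 30 min; less 30 min break → 5 h 0 min
Fri: 08:50–18:47 = 9 h 57 min; less 30 min break → 9 h 27 min
Sat: 09:52–17:48 = 7 h 56 min; less 30 min break → 7 h 26 min
Sun: 08:11–19:23 = 11 h 12 min; less 30 min break → 10 h 42 min
Total: 7 h 25 min + 5 h 45 min + 9 h 45 min + 5 h 0 min + 9 h 27 min + 7 h 26 min + 10 h 42 min = 55 h 30 min.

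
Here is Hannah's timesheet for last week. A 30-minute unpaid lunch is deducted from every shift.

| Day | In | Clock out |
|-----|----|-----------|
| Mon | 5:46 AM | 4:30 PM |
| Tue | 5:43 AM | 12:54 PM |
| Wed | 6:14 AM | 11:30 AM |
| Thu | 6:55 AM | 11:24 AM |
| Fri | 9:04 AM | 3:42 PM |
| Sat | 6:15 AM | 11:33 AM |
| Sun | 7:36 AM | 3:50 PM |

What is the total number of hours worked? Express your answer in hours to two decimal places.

Mon: 5:46 AM–4:30 PM = 10 h 44 min; less 30 min break → 10 h 14 min
Tue: 5:43 AM–12:54 PM = 7 h 11 min; less 30 min break → 6 h 41 min
Wed: 6:14 AM–11:30 AM = 5 h 16 min; less 30 min break → 4 h 46 min
Thu: 6:55 AM–11:24 AM = 4 h 29 min; less 30 min break → 3 h 59 min
Fri: 9:04 AM–3:42 PM = 6 h 38 min; less 30 min break → 6 h 8 min
Sat: 6:15 AM–11:33 AM = 5 h 18 min; less 30 min break → 4 h 48 min
Sun: 7:36 AM–3:50 PM = 8 h 14 min; less 30 min break → 7 h 44 min
Total: 10 h 14 min + 6 h 41 min + 4 h 46 min + 3 h 59 min + 6 h 8 min + 4 h 48 min + 7 h 44 min = 44 h 20 min.

44.33 hours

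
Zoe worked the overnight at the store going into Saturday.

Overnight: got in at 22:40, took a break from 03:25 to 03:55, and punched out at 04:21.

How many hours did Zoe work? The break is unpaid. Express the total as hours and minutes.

Overnight: 22:40 → midnight = 1 h 20 min; midnight → 04:21 = 4 h 21 min; span 5 h 41 min; less 30 min break → 5 h 11 min

5 h 11 min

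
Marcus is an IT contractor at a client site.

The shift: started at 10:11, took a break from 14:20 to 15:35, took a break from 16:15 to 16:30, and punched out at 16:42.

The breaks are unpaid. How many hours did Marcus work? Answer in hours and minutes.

The shift: 10:11–16:42 = 6 h 31 min; less 90 min break → 5 h 1 min

5 h 1 min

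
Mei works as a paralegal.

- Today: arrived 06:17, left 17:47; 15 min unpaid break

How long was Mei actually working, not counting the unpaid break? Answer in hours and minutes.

Today: 06:17–17:47 = 11 h 30 min; less 15 min break → 11 h 15 min

11 h 15 min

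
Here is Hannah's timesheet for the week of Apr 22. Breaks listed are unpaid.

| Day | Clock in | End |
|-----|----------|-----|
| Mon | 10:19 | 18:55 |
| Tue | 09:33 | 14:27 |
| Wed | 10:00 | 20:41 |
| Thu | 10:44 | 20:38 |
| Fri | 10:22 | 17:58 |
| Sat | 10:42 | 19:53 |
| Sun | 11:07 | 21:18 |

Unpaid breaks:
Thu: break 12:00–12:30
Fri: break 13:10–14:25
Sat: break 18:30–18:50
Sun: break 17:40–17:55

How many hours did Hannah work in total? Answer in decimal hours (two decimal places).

58.72 hours

Mon: 10:19–18:55 = 8 h 36 min
Tue: 09:33–14:27 = 4 h 54 min
Wed: 10:00–20:41 = 10 h 41 min
Thu: 10:44–20:38 = 9 h 54 min; less 30 min break → 9 h 24 min
Fri: 10:22–17:58 = 7 h 36 min; less 75 min break → 6 h 21 min
Sat: 10:42–19:53 = 9 h 11 min; less 20 min break → 8 h 51 min
Sun: 11:07–21:18 = 10 h 11 min; less 15 min break → 9 h 56 min
Total: 8 h 36 min + 4 h 54 min + 10 h 41 min + 9 h 24 min + 6 h 21 min + 8 h 51 min + 9 h 56 min = 58 h 43 min.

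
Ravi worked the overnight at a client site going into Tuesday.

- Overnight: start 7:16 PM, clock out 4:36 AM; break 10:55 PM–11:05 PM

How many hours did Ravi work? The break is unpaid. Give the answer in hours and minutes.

9 h 10 min

Overnight: 7:16 PM → midnight = 4 h 44 min; midnight → 4:36 AM = 4 h 36 min; span 9 h 20 min; less 10 min break → 9 h 10 min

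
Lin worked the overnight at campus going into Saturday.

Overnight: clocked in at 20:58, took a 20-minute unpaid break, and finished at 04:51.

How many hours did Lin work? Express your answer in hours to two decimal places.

7.55 hours

Overnight: 20:58 → midnight = 3 h 2 min; midnight → 04:51 = 4 h 51 min; span 7 h 53 min; less 20 min break → 7 h 33 min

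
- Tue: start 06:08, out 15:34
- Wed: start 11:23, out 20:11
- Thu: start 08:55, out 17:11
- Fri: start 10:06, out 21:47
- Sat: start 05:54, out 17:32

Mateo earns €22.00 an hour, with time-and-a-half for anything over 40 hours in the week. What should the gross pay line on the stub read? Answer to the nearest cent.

Tue: 06:08–15:34 = 9 h 26 min
Wed: 11:23–20:11 = 8 h 48 min
Thu: 08:55–17:11 = 8 h 16 min
Fri: 10:06–21:47 = 11 h 41 min
Sat: 05:54–17:32 = 11 h 38 min
Total worked: 49 h 49 min = 2989 min.
Regular 40 h 0 min = 2400 min at €22.00/h; overtime 9 h 49 min = 589 min at €33.00/h.
Pay = (2400 × €22.00 + 589 × €33.00) ÷ 60 = €1203.95.

€1203.95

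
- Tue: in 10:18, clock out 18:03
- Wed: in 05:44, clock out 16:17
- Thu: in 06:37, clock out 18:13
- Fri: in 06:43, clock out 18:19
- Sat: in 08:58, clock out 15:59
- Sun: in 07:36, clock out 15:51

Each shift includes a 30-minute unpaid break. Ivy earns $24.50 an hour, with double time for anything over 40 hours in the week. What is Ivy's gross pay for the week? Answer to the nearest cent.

$1654.57

Tue: 10:18–18:03 = 7 h 45 min; less 30 min break → 7 h 15 min
Wed: 05:44–16:17 = 10 h 33 min; less 30 min break → 10 h 3 min
Thu: 06:37–18:13 = 11 h 36 min; less 30 min break → 11 h 6 min
Fri: 06:43–18:19 = 11 h 36 min; less 30 min break → 11 h 6 min
Sat: 08:58–15:59 = 7 h 1 min; less 30 min break → 6 h 31 min
Sun: 07:36–15:51 = 8 h 15 min; less 30 min break → 7 h 45 min
Total worked: 53 h 46 min = 3226 min.
Regular 40 h 0 min = 2400 min at $24.50/h; overtime 13 h 46 min = 826 min at $49.00/h.
Pay = (2400 × $24.50 + 826 × $49.00) ÷ 60 = $1654.57.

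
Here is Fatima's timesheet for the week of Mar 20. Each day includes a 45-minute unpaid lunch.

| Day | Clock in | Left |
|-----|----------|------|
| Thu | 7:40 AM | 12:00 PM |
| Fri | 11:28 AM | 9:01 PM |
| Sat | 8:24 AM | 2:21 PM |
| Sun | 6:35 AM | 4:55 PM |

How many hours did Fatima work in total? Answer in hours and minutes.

27 h 10 min

Thu: 7:40 AM–12:00 PM = 4 h 20 min; less 45 min break → 3 h 35 min
Fri: 11:28 AM–9:01 PM = 9 h 33 min; less 45 min break → 8 h 48 min
Sat: 8:24 AM–2:21 PM = 5 h 57 min; less 45 min break → 5 h 12 min
Sun: 6:35 AM–4:55 PM = 10 h 20 min; less 45 min break → 9 h 35 min
Total: 3 h 35 min + 8 h 48 min + 5 h 12 min + 9 h 35 min = 27 h 10 min.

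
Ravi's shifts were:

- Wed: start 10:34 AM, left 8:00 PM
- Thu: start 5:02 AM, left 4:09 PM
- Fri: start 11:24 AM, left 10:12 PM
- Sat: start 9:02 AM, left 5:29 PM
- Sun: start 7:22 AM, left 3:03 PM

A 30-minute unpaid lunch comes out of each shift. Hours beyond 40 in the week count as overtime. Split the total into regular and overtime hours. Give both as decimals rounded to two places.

Wed: 10:34 AM–8:00 PM = 9 h 26 min; less 30 min break → 8 h 56 min
Thu: 5:02 AM–4:09 PM = 11 h 7 min; less 30 min break → 10 h 37 min
Fri: 11:24 AM–10:12 PM = 10 h 48 min; less 30 min break → 10 h 18 min
Sat: 9:02 AM–5:29 PM = 8 h 27 min; less 30 min break → 7 h 57 min
Sun: 7:22 AM–3:03 PM = 7 h 41 min; less 30 min break → 7 h 11 min
Total worked: 44 h 59 min = 44.98 h.
Threshold 40 h → overtime 4 h 59 min, regular 40 h 0 min.

Regular 40.00 hours, overtime 4.98 hours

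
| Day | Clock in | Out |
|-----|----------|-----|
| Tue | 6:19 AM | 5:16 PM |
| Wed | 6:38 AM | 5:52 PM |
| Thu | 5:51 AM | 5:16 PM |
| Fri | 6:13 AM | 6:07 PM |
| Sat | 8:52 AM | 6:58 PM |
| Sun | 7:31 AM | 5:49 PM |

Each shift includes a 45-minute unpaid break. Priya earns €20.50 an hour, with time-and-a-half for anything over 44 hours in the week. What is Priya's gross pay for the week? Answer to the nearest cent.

€1437.05

Tue: 6:19 AM–5:16 PM = 10 h 57 min; less 45 min break → 10 h 12 min
Wed: 6:38 AM–5:52 PM = 11 h 14 min; less 45 min break → 10 h 29 min
Thu: 5:51 AM–5:16 PM = 11 h 25 min; less 45 min break → 10 h 40 min
Fri: 6:13 AM–6:07 PM = 11 h 54 min; less 45 min break → 11 h 9 min
Sat: 8:52 AM–6:58 PM = 10 h 6 min; less 45 min break → 9 h 21 min
Sun: 7:31 AM–5:49 PM = 10 h 18 min; less 45 min break → 9 h 33 min
Total worked: 61 h 24 min = 3684 min.
Regular 44 h 0 min = 2640 min at €20.50/h; overtime 17 h 24 min = 1044 min at €30.75/h.
Pay = (2640 × €20.50 + 1044 × €30.75) ÷ 60 = €1437.05.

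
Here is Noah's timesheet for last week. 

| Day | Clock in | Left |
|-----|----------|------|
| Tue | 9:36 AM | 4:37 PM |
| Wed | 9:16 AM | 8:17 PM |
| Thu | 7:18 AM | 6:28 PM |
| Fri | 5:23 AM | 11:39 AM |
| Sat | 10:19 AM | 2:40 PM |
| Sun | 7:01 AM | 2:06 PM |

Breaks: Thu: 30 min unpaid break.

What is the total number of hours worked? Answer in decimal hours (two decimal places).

Tue: 9:36 AM–4:37 PM = 7 h 1 min
Wed: 9:16 AM–8:17 PM = 11 h 1 min
Thu: 7:18 AM–6:28 PM = 11 h 10 min; less 30 min break → 10 h 40 min
Fri: 5:23 AM–11:39 AM = 6 h 16 min
Sat: 10:19 AM–2:40 PM = 4 h 21 min
Sun: 7:01 AM–2:06 PM = 7 h 5 min
Total: 7 h 1 min + 11 h 1 min + 10 h 40 min + 6 h 16 min + 4 h 21 min + 7 h 5 min = 46 h 24 min.

46.40 hours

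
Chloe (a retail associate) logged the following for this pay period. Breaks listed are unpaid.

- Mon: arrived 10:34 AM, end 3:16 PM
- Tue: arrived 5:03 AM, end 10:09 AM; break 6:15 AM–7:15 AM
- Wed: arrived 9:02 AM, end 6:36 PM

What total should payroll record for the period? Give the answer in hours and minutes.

18 h 22 min

Mon: 10:34 AM–3:16 PM = 4 h 42 min
Tue: 5:03 AM–10:09 AM = 5 h 6 min; less 60 min break → 4 h 6 min
Wed: 9:02 AM–6:36 PM = 9 h 34 min
Total: 4 h 42 min + 4 h 6 min + 9 h 34 min = 18 h 22 min.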